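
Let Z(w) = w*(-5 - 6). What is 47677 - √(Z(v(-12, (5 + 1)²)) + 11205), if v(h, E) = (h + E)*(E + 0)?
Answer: 47677 - 9*√21 ≈ 47636.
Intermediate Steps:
v(h, E) = E*(E + h) (v(h, E) = (E + h)*E = E*(E + h))
Z(w) = -11*w (Z(w) = w*(-11) = -11*w)
47677 - √(Z(v(-12, (5 + 1)²)) + 11205) = 47677 - √(-11*(5 + 1)²*((5 + 1)² - 12) + 11205) = 47677 - √(-11*6²*(6² - 12) + 11205) = 47677 - √(-396*(36 - 12) + 11205) = 47677 - √(-396*24 + 11205) = 47677 - √(-11*864 + 11205) = 47677 - √(-9504 + 11205) = 47677 - √1701 = 47677 - 9*√21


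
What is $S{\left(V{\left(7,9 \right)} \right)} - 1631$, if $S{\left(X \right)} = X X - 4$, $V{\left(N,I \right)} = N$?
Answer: $-1586$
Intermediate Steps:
$S{\left(X \right)} = -4 + X^{2}$ ($S{\left(X \right)} = X^{2} - 4 = -4 + X^{2}$)
$S{\left(V{\left(7,9 \right)} \right)} - 1631 = \left(-4 + 7^{2}\right) - 1631 = \left(-4 + 49\right) - 1631 = 45 - 1631 = -1586$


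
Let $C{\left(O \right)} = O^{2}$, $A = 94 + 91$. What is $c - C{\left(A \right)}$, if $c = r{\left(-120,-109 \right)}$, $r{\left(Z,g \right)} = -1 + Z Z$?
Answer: $-19826$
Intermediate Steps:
$A = 185$
$r{\left(Z,g \right)} = -1 + Z^{2}$
$c = 14399$ ($c = -1 + \left(-120\right)^{2} = -1 + 14400 = 14399$)
$c - C{\left(A \right)} = 14399 - 185^{2} = 14399 - 34225 = -19826$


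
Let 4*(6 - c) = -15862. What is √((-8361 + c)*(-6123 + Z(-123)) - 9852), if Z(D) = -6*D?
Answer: 3*√10501158/2 ≈ 4860.8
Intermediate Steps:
c = 7943/2 (c = 6 - ¼*(-15862) = 6 + 7931/2 = 7943/2 ≈ 3971.5)
√((-8361 + c)*(-6123 + Z(-123)) - 9852) = √((-8361 + 7943/2)*(-6123 - 6*(-123)) - 9852) = √(-8779*(-6123 + 738)/2 - 9852) = √(-8779/2*(-5385) - 9852) = √(47274915/2 - 9852) = √(47255211/2) = 3*√10501158/2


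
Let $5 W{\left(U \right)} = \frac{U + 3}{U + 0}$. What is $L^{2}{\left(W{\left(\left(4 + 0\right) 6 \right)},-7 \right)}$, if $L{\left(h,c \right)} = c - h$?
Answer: $\frac{83521}{1600} \approx 52.201$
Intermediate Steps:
$W{\left(U \right)} = \frac{3 + U}{5 U}$ ($W{\left(U \right)} = \frac{\left(U + 3\right) \frac{1}{U + 0}}{5} = \frac{\left(3 + U\right) \frac{1}{U}}{5} = \frac{\frac{1}{U} \left(3 + U\right)}{5} = \frac{3 + U}{5 U}$)
$L^{2}{\left(W{\left(\left(4 + 0\right) 6 \right)},-7 \right)} = \left(-7 - \frac{3 + \left(4 + 0\right) 6}{5 \left(4 + 0\right) 6}\right)^{2} = \left(-7 - \frac{3 + 4 \cdot 6}{5 \cdot 4 \cdot 6}\right)^{2} = \left(-7 - \frac{3 + 24}{5 \cdot 24}\right)^{2} = \left(-7 - \frac{1}{5} \cdot \frac{1}{24} \cdot 27\right)^{2} = \left(-7 - \frac{9}{40}\right)^{2} = \left(- \frac{289}{40}\right)^{2} = \frac{83521}{1600}$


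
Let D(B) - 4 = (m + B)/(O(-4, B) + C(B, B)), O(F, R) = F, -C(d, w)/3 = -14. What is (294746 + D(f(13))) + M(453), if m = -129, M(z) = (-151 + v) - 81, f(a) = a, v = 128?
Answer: 5598216/19 ≈ 2.9464e+5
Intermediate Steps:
C(d, w) = 42 (C(d, w) = -3*(-14) = 42)
M(z) = -104 (M(z) = (-151 + 128) - 81 = -23 - 81 = -104)
D(B) = 23/38 + B/38 (D(B) = 4 + (-129 + B)/(-4 + 42) = 4 + (-129 + B)/38 = 4 + (-129 + B)*(1/38) = 4 + (-129/38 + B/38) = 23/38 + B/38)
(294746 + D(f(13))) + M(453) = (294746 + (23/38 + (1/38)*13)) - 104 = (294746 + (23/38 + 13/38)) - 104 = (294746 + 18/19) - 104 = 5600192/19 - 104 = 5598216/19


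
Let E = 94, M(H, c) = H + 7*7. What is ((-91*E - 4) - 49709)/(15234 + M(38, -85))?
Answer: -58267/15321 ≈ -3.8031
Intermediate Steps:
M(H, c) = 49 + H (M(H, c) = H + 49 = 49 + H)
((-91*E - 4) - 49709)/(15234 + M(38, -85)) = ((-91*94 - 4) - 49709)/(15234 + (49 + 38)) = ((-8554 - 4) - 49709)/(15234 + 87) = (-8558 - 49709)/15321 = -58267*1/15321 = -58267/15321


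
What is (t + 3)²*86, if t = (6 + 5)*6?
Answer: 409446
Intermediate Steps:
t = 66 (t = 11*6 = 66)
(t + 3)²*86 = (66 + 3)²*86 = 69²*86 = 4761*86 = 409446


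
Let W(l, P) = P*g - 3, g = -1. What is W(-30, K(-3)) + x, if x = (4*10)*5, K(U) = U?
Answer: 200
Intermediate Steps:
W(l, P) = -3 - P (W(l, P) = P*(-1) - 3 = -P - 3 = -3 - P)
x = 200 (x = 40*5 = 200)
W(-30, K(-3)) + x = (-3 - 1*(-3)) + 200 = (-3 + 3) + 200 = 0 + 200 = 200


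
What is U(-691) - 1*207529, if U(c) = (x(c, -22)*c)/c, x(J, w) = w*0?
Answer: -207529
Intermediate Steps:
x(J, w) = 0
U(c) = 0 (U(c) = (0*c)/c = 0/c = 0)
U(-691) - 1*207529 = 0 - 1*207529 = 0 - 207529 = -207529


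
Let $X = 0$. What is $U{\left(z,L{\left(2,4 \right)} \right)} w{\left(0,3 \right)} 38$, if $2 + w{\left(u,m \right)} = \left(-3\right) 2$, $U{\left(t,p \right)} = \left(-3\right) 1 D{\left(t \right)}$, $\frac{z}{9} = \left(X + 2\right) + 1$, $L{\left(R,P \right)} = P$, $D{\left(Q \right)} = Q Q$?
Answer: $664848$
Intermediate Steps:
$D{\left(Q \right)} = Q^{2}$
$z = 27$ ($z = 9 \left(\left(0 + 2\right) + 1\right) = 9 \left(2 + 1\right) = 9 \cdot 3 = 27$)
$U{\left(t,p \right)} = - 3 t^{2}$ ($U{\left(t,p \right)} = \left(-3\right) 1 t^{2} = - 3 t^{2}$)
$w{\left(u,m \right)} = -8$ ($w{\left(u,m \right)} = -2 - 6 = -8$)
$U{\left(z,L{\left(2,4 \right)} \right)} w{\left(0,3 \right)} 38 = - 3 \cdot 27^{2} \left(-8\right) 38 = \left(-3\right) 729 \left(-8\right) 38 = \left(-2187\right) \left(-8\right) 38 = 17496 \cdot 38 = 664848$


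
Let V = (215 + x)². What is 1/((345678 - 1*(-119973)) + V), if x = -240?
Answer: 1/466276 ≈ 2.1447e-6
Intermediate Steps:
V = 625 (V = (215 - 240)² = (-25)² = 625)
1/((345678 - 1*(-119973)) + V) = 1/((345678 - 1*(-119973)) + 625) = 1/((345678 + 119973) + 625) = 1/(465651 + 625) = 1/466276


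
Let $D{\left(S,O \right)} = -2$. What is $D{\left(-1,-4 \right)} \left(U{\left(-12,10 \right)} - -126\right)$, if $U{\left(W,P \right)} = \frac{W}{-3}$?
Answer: $-260$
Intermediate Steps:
$U{\left(W,P \right)} = - \frac{W}{3}$ ($U{\left(W,P \right)} = W \left(- \frac{1}{3}\right) = - \frac{W}{3}$)
$D{\left(-1,-4 \right)} \left(U{\left(-12,10 \right)} - -126\right) = - 2 \left(\left(- \frac{1}{3}\right) \left(-12\right) - -126\right) = - 2 \left(4 + 126\right) = \left(-2\right) 130 = -260$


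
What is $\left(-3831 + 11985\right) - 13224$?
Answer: $-5070$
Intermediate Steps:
$\left(-3831 + 11985\right) - 13224 = 8154 - 13224 = -5070$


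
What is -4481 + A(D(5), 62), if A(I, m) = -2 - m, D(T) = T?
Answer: -4545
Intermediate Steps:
-4481 + A(D(5), 62) = -4481 + (-2 - 1*62) = -4481 + (-2 - 62) = -4481 - 64 = -4545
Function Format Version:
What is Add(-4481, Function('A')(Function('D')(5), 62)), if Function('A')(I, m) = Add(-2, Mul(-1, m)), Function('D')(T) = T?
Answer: -4545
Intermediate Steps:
Add(-4481, Function('A')(Function('D')(5), 62)) = Add(-4481, Add(-2, Mul(-1, 62))) = Add(-4481, Add(-2, -62)) = Add(-4481, -64) = -4545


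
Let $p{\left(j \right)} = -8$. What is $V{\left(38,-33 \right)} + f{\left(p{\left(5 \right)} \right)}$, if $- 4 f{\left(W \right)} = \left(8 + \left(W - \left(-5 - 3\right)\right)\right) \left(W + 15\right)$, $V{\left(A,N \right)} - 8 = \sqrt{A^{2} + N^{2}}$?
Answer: $-6 + \sqrt{2533} \approx 44.329$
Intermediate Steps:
$V{\left(A,N \right)} = 8 + \sqrt{A^{2} + N^{2}}$
$f{\left(W \right)} = - \frac{\left(15 + W\right) \left(16 + W\right)}{4}$ ($f{\left(W \right)} = - \frac{\left(8 + \left(W - \left(-5 - 3\right)\right)\right) \left(W + 15\right)}{4} = - \frac{\left(8 + \left(W - -8\right)\right) \left(15 + W\right)}{4} = - \frac{\left(8 + \left(W + 8\right)\right) \left(15 + W\right)}{4} = - \frac{\left(8 + \left(8 + W\right)\right) \left(15 + W\right)}{4} = - \frac{\left(16 + W\right) \left(15 + W\right)}{4} = - \frac{\left(15 + W\right) \left(16 + W\right)}{4}$)
$V{\left(38,-33 \right)} + f{\left(p{\left(5 \right)} \right)} = \left(8 + \sqrt{38^{2} + \left(-33\right)^{2}}\right) - \left(-2 + 16\right) = \left(8 + \sqrt{1444 + 1089}\right) - 14 = \left(8 + \sqrt{2533}\right) - 14 = -6 + \sqrt{2533}$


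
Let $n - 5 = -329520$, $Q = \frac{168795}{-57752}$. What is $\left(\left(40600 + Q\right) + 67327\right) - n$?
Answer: $\frac{25262981589}{57752} \approx 4.3744 \cdot 10^{5}$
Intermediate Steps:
$Q = - \frac{168795}{57752}$ ($Q = 168795 \left(- \frac{1}{57752}\right) = - \frac{168795}{57752} \approx -2.9228$)
$n = -329515$ ($n = 5 - 329520 = -329515$)
$\left(\left(40600 + Q\right) + 67327\right) - n = \left(\left(40600 - \frac{168795}{57752}\right) + 67327\right) - -329515 = \left(\frac{2344562405}{57752} + 67327\right) + 329515 = \frac{6232831309}{57752} + 329515 = \frac{25262981589}{57752}$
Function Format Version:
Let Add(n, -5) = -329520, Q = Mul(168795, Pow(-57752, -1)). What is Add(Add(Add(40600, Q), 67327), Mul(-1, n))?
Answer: Rational(25262981589, 57752) ≈ 4.3744e+5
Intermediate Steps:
Q = Rational(-168795, 57752) (Q = Mul(168795, Rational(-1, 57752)) = Rational(-168795, 57752) ≈ -2.9228)
n = -329515 (n = Add(5, -329520) = -329515)
Add(Add(Add(40600, Q), 67327), Mul(-1, n)) = Add(Add(Add(40600, Rational(-168795, 57752)), 67327), Mul(-1, -329515)) = Add(Add(Rational(2344562405, 57752), 67327), 329515) = Add(Rational(6232831309, 57752), 329515) = Rational(25262981589, 57752)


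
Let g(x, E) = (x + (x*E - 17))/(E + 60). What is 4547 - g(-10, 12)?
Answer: 109177/24 ≈ 4549.0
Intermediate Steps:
g(x, E) = (-17 + x + E*x)/(60 + E) (g(x, E) = (x + (E*x - 17))/(60 + E) = (x + (-17 + E*x))/(60 + E) = (-17 + x + E*x)/(60 + E))
4547 - g(-10, 12) = 4547 - (-17 - 10 + 12*(-10))/(60 + 12) = 4547 - (-17 - 10 - 120)/72 = 4547 - (-147)/72 = 4547 - 1*(-49/24) = 4547 + 49/24 = 109177/24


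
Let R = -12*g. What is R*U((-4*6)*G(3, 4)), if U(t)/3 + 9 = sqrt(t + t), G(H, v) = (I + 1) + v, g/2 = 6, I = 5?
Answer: 3888 - 1728*I*sqrt(30) ≈ 3888.0 - 9464.6*I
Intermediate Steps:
g = 12 (g = 2*6 = 12)
G(H, v) = 6 + v (G(H, v) = (5 + 1) + v = 6 + v)
R = -144 (R = -12*12 = -144)
U(t) = -27 + 3*sqrt(2)*sqrt(t) (U(t) = -27 + 3*sqrt(t + t) = -27 + 3*sqrt(2*t) = -27 + 3*(sqrt(2)*sqrt(t)) = -27 + 3*sqrt(2)*sqrt(t))
R*U((-4*6)*G(3, 4)) = -144*(-27 + 3*sqrt(2)*sqrt((-4*6)*(6 + 4))) = -144*(-27 + 3*sqrt(2)*sqrt(-24*10)) = -144*(-27 + 3*sqrt(2)*sqrt(-240)) = -144*(-27 + 3*sqrt(2)*(4*I*sqrt(15))) = -144*(-27 + 12*I*sqrt(30)) = 3888 - 1728*I*sqrt(30)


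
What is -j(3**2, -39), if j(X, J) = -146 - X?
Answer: 155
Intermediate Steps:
-j(3**2, -39) = -(-146 - 1*3**2) = -(-146 - 1*9) = -(-146 - 9) = -1*(-155) = 155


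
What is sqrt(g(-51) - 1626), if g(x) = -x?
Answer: 15*I*sqrt(7) ≈ 39.686*I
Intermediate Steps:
sqrt(g(-51) - 1626) = sqrt(-1*(-51) - 1626) = sqrt(51 - 1626) = sqrt(-1575) = 15*I*sqrt(7)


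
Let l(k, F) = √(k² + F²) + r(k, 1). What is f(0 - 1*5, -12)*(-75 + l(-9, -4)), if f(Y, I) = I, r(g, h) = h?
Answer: 888 - 12*√97 ≈ 769.81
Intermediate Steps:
l(k, F) = 1 + √(F² + k²) (l(k, F) = √(k² + F²) + 1 = √(F² + k²) + 1 = 1 + √(F² + k²))
f(0 - 1*5, -12)*(-75 + l(-9, -4)) = -12*(-75 + (1 + √((-4)² + (-9)²))) = -12*(-75 + (1 + √(16 + 81))) = -12*(-75 + (1 + √97)) = -12*(-74 + √97) = 888 - 12*√97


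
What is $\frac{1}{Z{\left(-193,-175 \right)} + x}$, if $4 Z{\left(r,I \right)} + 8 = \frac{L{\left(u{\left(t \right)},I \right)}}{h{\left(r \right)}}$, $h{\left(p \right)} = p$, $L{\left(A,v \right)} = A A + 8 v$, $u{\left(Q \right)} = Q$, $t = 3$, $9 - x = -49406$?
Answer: $\frac{772}{38148227} \approx 2.0237 \cdot 10^{-5}$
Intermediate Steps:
$x = 49415$ ($x = 9 - -49406 = 9 + 49406 = 49415$)
$L{\left(A,v \right)} = A^{2} + 8 v$
$Z{\left(r,I \right)} = -2 + \frac{9 + 8 I}{4 r}$ ($Z{\left(r,I \right)} = -2 + \frac{\left(3^{2} + 8 I\right) \frac{1}{r}}{4} = -2 + \frac{\left(9 + 8 I\right) \frac{1}{r}}{4} = -2 + \frac{\frac{1}{r} \left(9 + 8 I\right)}{4} = -2 + \frac{9 + 8 I}{4 r}$)
$\frac{1}{Z{\left(-193,-175 \right)} + x} = \frac{1}{\frac{9 - -1544 + 8 \left(-175\right)}{4 \left(-193\right)} + 49415} = \frac{1}{\frac{1}{4} \left(- \frac{1}{193}\right) \left(9 + 1544 - 1400\right) + 49415} = \frac{1}{\frac{1}{4} \left(- \frac{1}{193}\right) 153 + 49415} = \frac{1}{- \frac{153}{772} + 49415} = \frac{1}{\frac{38148227}{772}} = \frac{772}{38148227}$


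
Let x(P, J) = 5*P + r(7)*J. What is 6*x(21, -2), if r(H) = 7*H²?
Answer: -3486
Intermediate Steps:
x(P, J) = 5*P + 343*J (x(P, J) = 5*P + (7*7²)*J = 5*P + (7*49)*J = 5*P + 343*J)
6*x(21, -2) = 6*(5*21 + 343*(-2)) = 6*(105 - 686) = 6*(-581) = -3486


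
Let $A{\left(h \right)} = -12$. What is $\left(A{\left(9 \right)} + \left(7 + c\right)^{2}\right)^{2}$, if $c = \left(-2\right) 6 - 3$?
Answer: $2704$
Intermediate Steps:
$c = -15$ ($c = -12 - 3 = -15$)
$\left(A{\left(9 \right)} + \left(7 + c\right)^{2}\right)^{2} = \left(-12 + \left(7 - 15\right)^{2}\right)^{2} = \left(-12 + \left(-8\right)^{2}\right)^{2} = \left(-12 + 64\right)^{2} = 52^{2} = 2704$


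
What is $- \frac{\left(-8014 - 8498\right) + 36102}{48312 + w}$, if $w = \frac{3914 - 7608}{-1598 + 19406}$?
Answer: $- \frac{174429360}{430168201} \approx -0.40549$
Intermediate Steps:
$w = - \frac{1847}{8904}$ ($w = - \frac{3694}{17808} = \left(-3694\right) \frac{1}{17808} = - \frac{1847}{8904} \approx -0.20743$)
$- \frac{\left(-8014 - 8498\right) + 36102}{48312 + w} = - \frac{\left(-8014 - 8498\right) + 36102}{48312 - \frac{1847}{8904}} = - \frac{-16512 + 36102}{\frac{430168201}{8904}} = - \frac{19590 \cdot 8904}{430168201} = \left(-1\right) \frac{174429360}{430168201} = - \frac{174429360}{430168201}$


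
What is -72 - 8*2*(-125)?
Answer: 1928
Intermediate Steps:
-72 - 8*2*(-125) = -72 - 16*(-125) = -72 + 2000 = 1928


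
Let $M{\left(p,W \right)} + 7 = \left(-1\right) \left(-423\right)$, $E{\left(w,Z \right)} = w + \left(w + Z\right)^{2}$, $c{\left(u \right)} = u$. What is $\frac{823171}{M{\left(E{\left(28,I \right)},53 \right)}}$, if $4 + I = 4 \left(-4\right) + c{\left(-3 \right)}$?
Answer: $\frac{823171}{416} \approx 1978.8$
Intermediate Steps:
$I = -23$ ($I = -4 + \left(4 \left(-4\right) - 3\right) = -4 - 19 = -23$)
$E{\left(w,Z \right)} = w + \left(Z + w\right)^{2}$
$M{\left(p,W \right)} = 416$ ($M{\left(p,W \right)} = -7 - -423 = -7 + 423 = 416$)
$\frac{823171}{M{\left(E{\left(28,I \right)},53 \right)}} = \frac{823171}{416}$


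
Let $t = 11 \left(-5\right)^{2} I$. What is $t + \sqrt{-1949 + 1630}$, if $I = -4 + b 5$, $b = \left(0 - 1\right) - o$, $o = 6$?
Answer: $-10725 + i \sqrt{319} \approx -10725.0 + 17.861 i$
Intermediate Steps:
$b = -7$ ($b = \left(0 - 1\right) - 6 = -1 - 6 = -7$)
$I = -39$ ($I = -4 - 35 = -39$)
$t = -10725$ ($t = 11 \left(-5\right)^{2} \left(-39\right) = 11 \cdot 25 \left(-39\right) = 275 \left(-39\right) = -10725$)
$t + \sqrt{-1949 + 1630} = -10725 + \sqrt{-1949 + 1630} = -10725 + \sqrt{-319} = -10725 + i \sqrt{319}$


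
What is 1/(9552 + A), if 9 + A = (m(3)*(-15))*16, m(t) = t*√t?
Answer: 3181/29837883 + 80*√3/9945961 ≈ 0.00012054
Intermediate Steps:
m(t) = t^(3/2)
A = -9 - 720*√3 (A = -9 + (3^(3/2)*(-15))*16 = -9 + ((3*√3)*(-15))*16 = -9 - 45*√3*16 = -9 - 720*√3 ≈ -1256.1)
1/(9552 + A) = 1/(9552 + (-9 - 720*√3)) = 1/(9543 - 720*√3)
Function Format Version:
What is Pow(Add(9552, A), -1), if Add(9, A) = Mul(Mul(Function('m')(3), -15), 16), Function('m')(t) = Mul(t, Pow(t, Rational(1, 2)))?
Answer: Add(Rational(3181, 29837883), Mul(Rational(80, 9945961), Pow(3, Rational(1, 2)))) ≈ 0.00012054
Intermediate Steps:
Function('m')(t) = Pow(t, Rational(3, 2))
A = Add(-9, Mul(-720, Pow(3, Rational(1, 2)))) (A = Add(-9, Mul(Mul(Pow(3, Rational(3, 2)), -15), 16)) = Add(-9, Mul(Mul(Mul(3, Pow(3, Rational(1, 2))), -15), 16)) = Add(-9, Mul(Mul(-45, Pow(3, Rational(1, 2))), 16)) = Add(-9, Mul(-720, Pow(3, Rational(1, 2)))) ≈ -1256.1)
Pow(Add(9552, A), -1) = Pow(Add(9552, Add(-9, Mul(-720, Pow(3, Rational(1, 2))))), -1) = Pow(Add(9543, Mul(-720, Pow(3, Rational(1, 2)))), -1)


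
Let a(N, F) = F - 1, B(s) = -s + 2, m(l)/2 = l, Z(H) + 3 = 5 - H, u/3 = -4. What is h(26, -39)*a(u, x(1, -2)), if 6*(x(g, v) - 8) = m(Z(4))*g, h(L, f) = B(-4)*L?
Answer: 988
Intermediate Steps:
u = -12 (u = 3*(-4) = -12)
Z(H) = 2 - H (Z(H) = -3 + (5 - H) = 2 - H)
m(l) = 2*l
B(s) = 2 - s
h(L, f) = 6*L (h(L, f) = (2 - 1*(-4))*L = (2 + 4)*L = 6*L)
x(g, v) = 8 - 2*g/3 (x(g, v) = 8 + ((2*(2 - 1*4))*g)/6 = 8 + ((2*(2 - 4))*g)/6 = 8 + ((2*(-2))*g)/6 = 8 + (-4*g)/6 = 8 - 2*g/3)
a(N, F) = -1 + F
h(26, -39)*a(u, x(1, -2)) = (6*26)*(-1 + (8 - 2/3*1)) = 156*(-1 + (8 - 2/3)) = 156*(-1 + 22/3) = 156*(19/3) = 988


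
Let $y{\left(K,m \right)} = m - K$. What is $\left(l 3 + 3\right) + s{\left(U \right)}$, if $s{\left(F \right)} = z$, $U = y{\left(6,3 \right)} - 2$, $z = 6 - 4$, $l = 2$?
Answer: $11$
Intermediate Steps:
$z = 2$ ($z = 6 - 4 = 2$)
$U = -5$ ($U = \left(3 - 6\right) - 2 = -3 - 2 = -5$)
$s{\left(F \right)} = 2$
$\left(l 3 + 3\right) + s{\left(U \right)} = \left(2 \cdot 3 + 3\right) + 2 = \left(6 + 3\right) + 2 = 9 + 2 = 11$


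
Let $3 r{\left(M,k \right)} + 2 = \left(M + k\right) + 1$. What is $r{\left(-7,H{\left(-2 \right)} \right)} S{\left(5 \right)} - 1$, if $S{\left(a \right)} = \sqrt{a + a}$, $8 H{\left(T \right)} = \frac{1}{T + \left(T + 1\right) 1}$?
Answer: $-1 - \frac{193 \sqrt{10}}{72} \approx -9.4767$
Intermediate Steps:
$H{\left(T \right)} = \frac{1}{8 \left(1 + 2 T\right)}$ ($H{\left(T \right)} = \frac{1}{8 \left(T + \left(T + 1\right) 1\right)} = \frac{1}{8 \left(T + \left(1 + T\right) 1\right)} = \frac{1}{8 \left(T + \left(1 + T\right)\right)} = \frac{1}{8 \left(1 + 2 T\right)}$)
$r{\left(M,k \right)} = - \frac{1}{3} + \frac{M}{3} + \frac{k}{3}$ ($r{\left(M,k \right)} = - \frac{2}{3} + \frac{\left(M + k\right) + 1}{3} = - \frac{2}{3} + \frac{1 + M + k}{3} = - \frac{2}{3} + \left(\frac{1}{3} + \frac{M}{3} + \frac{k}{3}\right) = - \frac{1}{3} + \frac{M}{3} + \frac{k}{3}$)
$S{\left(a \right)} = \sqrt{2} \sqrt{a}$ ($S{\left(a \right)} = \sqrt{2 a} = \sqrt{2} \sqrt{a}$)
$r{\left(-7,H{\left(-2 \right)} \right)} S{\left(5 \right)} - 1 = \left(- \frac{1}{3} + \frac{1}{3} \left(-7\right) + \frac{\frac{1}{8} \frac{1}{1 + 2 \left(-2\right)}}{3}\right) \sqrt{2} \sqrt{5} - 1 = \left(- \frac{1}{3} - \frac{7}{3} + \frac{\frac{1}{8} \frac{1}{1 - 4}}{3}\right) \sqrt{10} - 1 = \left(- \frac{1}{3} - \frac{7}{3} + \frac{\frac{1}{8} \frac{1}{-3}}{3}\right) \sqrt{10} - 1 = \left(- \frac{1}{3} - \frac{7}{3} + \frac{\frac{1}{8} \left(- \frac{1}{3}\right)}{3}\right) \sqrt{10} - 1 = \left(- \frac{1}{3} - \frac{7}{3} + \frac{1}{3} \left(- \frac{1}{24}\right)\right) \sqrt{10} - 1 = \left(- \frac{1}{3} - \frac{7}{3} - \frac{1}{72}\right) \sqrt{10} - 1 = - \frac{193 \sqrt{10}}{72} - 1 = -1 - \frac{193 \sqrt{10}}{72}$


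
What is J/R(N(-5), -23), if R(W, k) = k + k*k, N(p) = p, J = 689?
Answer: 689/506 ≈ 1.3617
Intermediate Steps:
R(W, k) = k + k²
J/R(N(-5), -23) = 689/((-23*(1 - 23))) = 689/((-23*(-22))) = 689/506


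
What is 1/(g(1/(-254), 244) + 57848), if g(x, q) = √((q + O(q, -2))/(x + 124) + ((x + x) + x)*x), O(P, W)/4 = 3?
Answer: 117543168784160/6799637223630904811 - 254*√132127284459155/6799637223630904811 ≈ 1.7286e-5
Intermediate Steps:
O(P, W) = 12 (O(P, W) = 4*3 = 12)
g(x, q) = √(3*x² + (12 + q)/(124 + x)) (g(x, q) = √((q + 12)/(x + 124) + ((x + x) + x)*x) = √((12 + q)/(124 + x) + (2*x + x)*x) = √((12 + q)/(124 + x) + (3*x)*x) = √((12 + q)/(124 + x) + 3*x²) = √(3*x² + (12 + q)/(124 + x)))
1/(g(1/(-254), 244) + 57848) = 1/(√((12 + 244 + 3*(1/(-254))²*(124 + 1/(-254)))/(124 + 1/(-254))) + 57848) = 1/(√((12 + 244 + 3*(-1/254)²*(124 - 1/254))/(124 - 1/254)) + 57848) = 1/(√((12 + 244 + 3*(1/64516)*(31495/254))/(31495/254)) + 57848) = 1/(√(254*(12 + 244 + 94485/16387064)/31495) + 57848) = 1/(√((254/31495)*(4195182869/16387064)) + 57848) = 1/(√(4195182869/2031931420) + 57848) = 1/(√132127284459155/7999730 + 57848) = 1/(57848 + √132127284459155/7999730)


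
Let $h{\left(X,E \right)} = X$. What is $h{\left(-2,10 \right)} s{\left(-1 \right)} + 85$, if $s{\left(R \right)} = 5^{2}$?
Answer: $35$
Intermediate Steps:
$s{\left(R \right)} = 25$
$h{\left(-2,10 \right)} s{\left(-1 \right)} + 85 = \left(-2\right) 25 + 85 = -50 + 85 = 35$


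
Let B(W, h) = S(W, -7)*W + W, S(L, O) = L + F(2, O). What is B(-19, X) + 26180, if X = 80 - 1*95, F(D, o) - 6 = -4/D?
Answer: 26446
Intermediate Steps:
F(D, o) = 6 - 4/D
X = -15 (X = 80 - 95 = -15)
S(L, O) = 4 + L (S(L, O) = L + (6 - 4/2) = L + (6 - 4*1/2) = L + (6 - 2) = L + 4 = 4 + L)
B(W, h) = W + W*(4 + W) (B(W, h) = (4 + W)*W + W = W*(4 + W) + W = W + W*(4 + W))
B(-19, X) + 26180 = -19*(5 - 19) + 26180 = -19*(-14) + 26180 = 266 + 26180 = 26446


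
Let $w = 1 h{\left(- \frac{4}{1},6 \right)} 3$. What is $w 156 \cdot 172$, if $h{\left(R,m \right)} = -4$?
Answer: $-321984$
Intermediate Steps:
$w = -12$ ($w = 1 \left(-4\right) 3 = \left(-4\right) 3 = -12$)
$w 156 \cdot 172 = \left(-12\right) 156 \cdot 172 = \left(-1872\right) 172 = -321984$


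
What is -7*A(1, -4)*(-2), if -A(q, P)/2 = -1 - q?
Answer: 56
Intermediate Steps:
A(q, P) = 2 + 2*q (A(q, P) = -2*(-1 - q) = 2 + 2*q)
-7*A(1, -4)*(-2) = -7*(2 + 2*1)*(-2) = -7*(2 + 2)*(-2) = -7*4*(-2) = -28*(-2) = 56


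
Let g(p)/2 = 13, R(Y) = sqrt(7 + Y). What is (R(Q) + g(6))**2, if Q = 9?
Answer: 900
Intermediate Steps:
g(p) = 26 (g(p) = 2*13 = 26)
(R(Q) + g(6))**2 = (sqrt(7 + 9) + 26)**2 = (sqrt(16) + 26)**2 = (4 + 26)**2 = 30**2 = 900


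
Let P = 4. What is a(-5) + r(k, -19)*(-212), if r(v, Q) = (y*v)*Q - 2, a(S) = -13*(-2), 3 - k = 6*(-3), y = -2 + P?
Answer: 169626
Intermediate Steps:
y = 2 (y = -2 + 4 = 2)
k = 21 (k = 3 - 6*(-3) = 3 - 1*(-18) = 3 + 18 = 21)
a(S) = 26
r(v, Q) = -2 + 2*Q*v (r(v, Q) = (2*v)*Q - 2 = 2*Q*v - 2 = -2 + 2*Q*v)
a(-5) + r(k, -19)*(-212) = 26 + (-2 + 2*(-19)*21)*(-212) = 26 + (-2 - 798)*(-212) = 26 - 800*(-212) = 26 + 169600 = 169626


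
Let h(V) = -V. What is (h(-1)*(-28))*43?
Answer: -1204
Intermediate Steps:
(h(-1)*(-28))*43 = (-1*(-1)*(-28))*43 = (1*(-28))*43 = -28*43 = -1204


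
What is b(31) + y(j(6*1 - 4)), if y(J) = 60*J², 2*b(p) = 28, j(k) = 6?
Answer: 2174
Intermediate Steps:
b(p) = 14 (b(p) = (½)*28 = 14)
b(31) + y(j(6*1 - 4)) = 14 + 60*6² = 14 + 60*36 = 14 + 2160 = 2174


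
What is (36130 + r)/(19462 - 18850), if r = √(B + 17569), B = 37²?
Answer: 18065/306 + √18938/612 ≈ 59.261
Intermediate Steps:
B = 1369
r = √18938 (r = √(1369 + 17569) = √18938 ≈ 137.62)
(36130 + r)/(19462 - 18850) = (36130 + √18938)/(19462 - 18850) = (36130 + √18938)/612 = (36130 + √18938)*(1/612) = 18065/306 + √18938/612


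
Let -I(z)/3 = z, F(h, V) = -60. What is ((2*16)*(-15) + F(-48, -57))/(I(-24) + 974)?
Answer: -270/523 ≈ -0.51625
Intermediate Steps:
I(z) = -3*z
((2*16)*(-15) + F(-48, -57))/(I(-24) + 974) = ((2*16)*(-15) - 60)/(-3*(-24) + 974) = (32*(-15) - 60)/(72 + 974) = (-480 - 60)/1046 = -540*1/1046 = -270/523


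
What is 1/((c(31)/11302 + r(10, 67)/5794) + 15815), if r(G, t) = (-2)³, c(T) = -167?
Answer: 32741894/517812524603 ≈ 6.3231e-5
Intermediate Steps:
r(G, t) = -8
1/((c(31)/11302 + r(10, 67)/5794) + 15815) = 1/((-167/11302 - 8/5794) + 15815) = 1/((-167*1/11302 - 8*1/5794) + 15815) = 1/((-167/11302 - 4/2897) + 15815) = 1/(-529007/32741894 + 15815) = 1/(517812524603/32741894) = 32741894/517812524603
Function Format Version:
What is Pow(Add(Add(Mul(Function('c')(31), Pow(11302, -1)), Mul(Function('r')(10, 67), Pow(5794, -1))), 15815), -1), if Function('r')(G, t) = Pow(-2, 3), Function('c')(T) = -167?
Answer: Rational(32741894, 517812524603) ≈ 6.3231e-5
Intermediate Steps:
Function('r')(G, t) = -8
Pow(Add(Add(Mul(Function('c')(31), Pow(11302, -1)), Mul(Function('r')(10, 67), Pow(5794, -1))), 15815), -1) = Pow(Add(Add(Mul(-167, Pow(11302, -1)), Mul(-8, Pow(5794, -1))), 15815), -1) = Pow(Add(Add(Mul(-167, Rational(1, 11302)), Mul(-8, Rational(1, 5794))), 15815), -1) = Pow(Add(Add(Rational(-167, 11302), Rational(-4, 2897)), 15815), -1) = Pow(Add(Rational(-529007, 32741894), 15815), -1) = Pow(Rational(517812524603, 32741894), -1) = Rational(32741894, 517812524603)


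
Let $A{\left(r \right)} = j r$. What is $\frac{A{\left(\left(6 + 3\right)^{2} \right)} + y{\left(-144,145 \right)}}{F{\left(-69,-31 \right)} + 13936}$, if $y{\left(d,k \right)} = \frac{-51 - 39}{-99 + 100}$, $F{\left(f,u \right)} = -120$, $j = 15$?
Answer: $\frac{1125}{13816} \approx 0.081427$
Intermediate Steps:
$A{\left(r \right)} = 15 r$
$y{\left(d,k \right)} = -90$ ($y{\left(d,k \right)} = - \frac{90}{1} = \left(-90\right) 1 = -90$)
$\frac{A{\left(\left(6 + 3\right)^{2} \right)} + y{\left(-144,145 \right)}}{F{\left(-69,-31 \right)} + 13936} = \frac{15 \left(6 + 3\right)^{2} - 90}{-120 + 13936} = \frac{15 \cdot 9^{2} - 90}{13816} = \left(15 \cdot 81 - 90\right) \frac{1}{13816} = \left(1215 - 90\right) \frac{1}{13816} = 1125 \cdot \frac{1}{13816} = \frac{1125}{13816}$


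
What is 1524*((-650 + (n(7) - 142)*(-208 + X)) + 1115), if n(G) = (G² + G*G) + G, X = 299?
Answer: -4422648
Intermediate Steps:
n(G) = G + 2*G² (n(G) = (G² + G²) + G = 2*G² + G = G + 2*G²)
1524*((-650 + (n(7) - 142)*(-208 + X)) + 1115) = 1524*((-650 + (7*(1 + 2*7) - 142)*(-208 + 299)) + 1115) = 1524*((-650 + (7*(1 + 14) - 142)*91) + 1115) = 1524*((-650 + (7*15 - 142)*91) + 1115) = 1524*((-650 + (105 - 142)*91) + 1115) = 1524*((-650 - 37*91) + 1115) = 1524*((-650 - 3367) + 1115) = 1524*(-4017 + 1115) = 1524*(-2902) = -4422648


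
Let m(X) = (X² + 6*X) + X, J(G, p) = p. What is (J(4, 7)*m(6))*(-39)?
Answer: -21294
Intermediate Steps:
m(X) = X² + 7*X
(J(4, 7)*m(6))*(-39) = (7*(6*(7 + 6)))*(-39) = (7*(6*13))*(-39) = (7*78)*(-39) = 546*(-39) = -21294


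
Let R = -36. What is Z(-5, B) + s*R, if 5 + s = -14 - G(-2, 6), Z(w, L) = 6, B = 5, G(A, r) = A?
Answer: 618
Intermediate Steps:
s = -17 (s = -5 + (-14 - 1*(-2)) = -5 + (-14 + 2) = -5 - 12 = -17)
Z(-5, B) + s*R = 6 - 17*(-36) = 6 + 612 = 618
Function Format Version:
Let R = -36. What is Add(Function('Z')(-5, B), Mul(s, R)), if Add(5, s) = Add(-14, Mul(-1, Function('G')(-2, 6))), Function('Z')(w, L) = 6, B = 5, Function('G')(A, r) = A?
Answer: 618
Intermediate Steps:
s = -17 (s = Add(-5, Add(-14, Mul(-1, -2))) = Add(-5, Add(-14, 2)) = Add(-5, -12) = -17)
Add(Function('Z')(-5, B), Mul(s, R)) = Add(6, Mul(-17, -36)) = Add(6, 612) = 618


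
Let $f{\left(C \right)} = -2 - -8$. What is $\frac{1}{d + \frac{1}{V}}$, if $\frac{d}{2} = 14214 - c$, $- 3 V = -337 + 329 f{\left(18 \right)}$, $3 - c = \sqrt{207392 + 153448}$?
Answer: $\frac{25388129869}{720292090148627} - \frac{10719076 \sqrt{90210}}{2160876270445881} \approx 3.3757 \cdot 10^{-5}$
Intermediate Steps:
$f{\left(C \right)} = 6$ ($f{\left(C \right)} = -2 + 8 = 6$)
$c = 3 - 2 \sqrt{90210}$ ($c = 3 - \sqrt{207392 + 153448} = 3 - \sqrt{360840} = 3 - 2 \sqrt{90210} \approx -597.7$)
$V = - \frac{1637}{3}$ ($V = - \frac{-337 + 329 \cdot 6}{3} = - \frac{-337 + 1974}{3} = \left(- \frac{1}{3}\right) 1637 = - \frac{1637}{3} \approx -545.67$)
$d = 28422 + 4 \sqrt{90210}$ ($d = 2 \left(14214 - \left(3 - 2 \sqrt{90210}\right)\right) = 2 \left(14211 + 2 \sqrt{90210}\right) = 28422 + 4 \sqrt{90210} \approx 29623.0$)
$\frac{1}{d + \frac{1}{V}} = \frac{1}{\left(28422 + 4 \sqrt{90210}\right) + \frac{1}{- \frac{1637}{3}}} = \frac{1}{\left(28422 + 4 \sqrt{90210}\right) - \frac{3}{1637}} = \frac{1}{\frac{46526811}{1637} + 4 \sqrt{90210}}$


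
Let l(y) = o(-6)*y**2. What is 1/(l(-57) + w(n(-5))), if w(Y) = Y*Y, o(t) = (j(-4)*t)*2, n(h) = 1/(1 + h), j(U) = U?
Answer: 16/2495233 ≈ 6.4122e-6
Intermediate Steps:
o(t) = -8*t (o(t) = -4*t*2 = -8*t)
w(Y) = Y**2
l(y) = 48*y**2 (l(y) = (-8*(-6))*y**2 = 48*y**2)
1/(l(-57) + w(n(-5))) = 1/(48*(-57)**2 + (1/(1 - 5))**2) = 1/(48*3249 + (1/(-4))**2) = 1/(155952 + (-1/4)**2) = 1/(155952 + 1/16) = 1/(2495233/16) = 16/2495233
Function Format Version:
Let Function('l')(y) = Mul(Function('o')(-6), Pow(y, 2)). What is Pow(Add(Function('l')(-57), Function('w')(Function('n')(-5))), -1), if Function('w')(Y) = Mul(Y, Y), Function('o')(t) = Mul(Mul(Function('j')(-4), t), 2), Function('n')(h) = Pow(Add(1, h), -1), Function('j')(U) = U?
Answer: Rational(16, 2495233) ≈ 6.4122e-6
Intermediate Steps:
Function('o')(t) = Mul(-8, t) (Function('o')(t) = Mul(Mul(-4, t), 2) = Mul(-8, t))
Function('w')(Y) = Pow(Y, 2)
Function('l')(y) = Mul(48, Pow(y, 2)) (Function('l')(y) = Mul(Mul(-8, -6), Pow(y, 2)) = Mul(48, Pow(y, 2)))
Pow(Add(Function('l')(-57), Function('w')(Function('n')(-5))), -1) = Pow(Add(Mul(48, Pow(-57, 2)), Pow(Pow(Add(1, -5), -1), 2)), -1) = Pow(Add(Mul(48, 3249), Pow(Pow(-4, -1), 2)), -1) = Pow(Add(155952, Pow(Rational(-1, 4), 2)), -1) = Pow(Add(155952, Rational(1, 16)), -1) = Pow(Rational(2495233, 16), -1) = Rational(16, 2495233)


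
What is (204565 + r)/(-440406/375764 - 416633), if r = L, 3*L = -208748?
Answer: -76082252254/234834184527 ≈ -0.32398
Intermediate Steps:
L = -208748/3 (L = (1/3)*(-208748) = -208748/3 ≈ -69583.)
r = -208748/3 ≈ -69583.
(204565 + r)/(-440406/375764 - 416633) = (204565 - 208748/3)/(-440406/375764 - 416633) = 404947/(3*(-440406*1/375764 - 416633)) = 404947/(3*(-220203/187882 - 416633)) = 404947/(3*(-78278061509/187882)) = (404947/3)*(-187882/78278061509) = -76082252254/234834184527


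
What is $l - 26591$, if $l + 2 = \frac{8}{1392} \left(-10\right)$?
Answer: $- \frac{2313596}{87} \approx -26593.0$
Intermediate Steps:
$l = - \frac{179}{87}$ ($l = -2 + \frac{8}{1392} \left(-10\right) = -2 + 8 \cdot \frac{1}{1392} \left(-10\right) = -2 + \frac{1}{174} \left(-10\right) = -2 - \frac{5}{87} = - \frac{179}{87} \approx -2.0575$)
$l - 26591 = - \frac{179}{87} - 26591 = - \frac{2313596}{87}$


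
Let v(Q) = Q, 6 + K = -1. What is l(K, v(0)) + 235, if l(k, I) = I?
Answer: 235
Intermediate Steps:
K = -7 (K = -6 - 1 = -7)
l(K, v(0)) + 235 = 0 + 235 = 235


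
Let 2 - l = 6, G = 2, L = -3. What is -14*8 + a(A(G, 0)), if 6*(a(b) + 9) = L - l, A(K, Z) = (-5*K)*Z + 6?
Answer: -725/6 ≈ -120.83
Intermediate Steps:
l = -4 (l = 2 - 1*6 = 2 - 6 = -4)
A(K, Z) = 6 - 5*K*Z (A(K, Z) = -5*K*Z + 6 = 6 - 5*K*Z)
a(b) = -53/6 (a(b) = -9 + (-3 - 1*(-4))/6 = -9 + (-3 + 4)/6 = -9 + (⅙)*1 = -9 + ⅙ = -53/6)
-14*8 + a(A(G, 0)) = -14*8 - 53/6 = -112 - 53/6 = -725/6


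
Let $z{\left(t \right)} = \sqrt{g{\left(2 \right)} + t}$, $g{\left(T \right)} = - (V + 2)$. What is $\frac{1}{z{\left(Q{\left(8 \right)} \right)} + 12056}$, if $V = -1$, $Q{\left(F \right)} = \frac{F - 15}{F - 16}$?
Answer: $\frac{96448}{1162777089} - \frac{2 i \sqrt{2}}{1162777089} \approx 8.2946 \cdot 10^{-5} - 2.4325 \cdot 10^{-9} i$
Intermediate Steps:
$Q{\left(F \right)} = \frac{-15 + F}{-16 + F}$
$g{\left(T \right)} = -1$ ($g{\left(T \right)} = - (-1 + 2) = \left(-1\right) 1 = -1$)
$z{\left(t \right)} = \sqrt{-1 + t}$
$\frac{1}{z{\left(Q{\left(8 \right)} \right)} + 12056} = \frac{1}{\sqrt{-1 + \frac{-15 + 8}{-16 + 8}} + 12056} = \frac{1}{\sqrt{-1 + \frac{1}{-8} \left(-7\right)} + 12056} = \frac{1}{\sqrt{-1 - - \frac{7}{8}} + 12056} = \frac{1}{\sqrt{-1 + \frac{7}{8}} + 12056} = \frac{1}{\sqrt{- \frac{1}{8}} + 12056} = \frac{1}{\frac{i \sqrt{2}}{4} + 12056} = \frac{1}{12056 + \frac{i \sqrt{2}}{4}}$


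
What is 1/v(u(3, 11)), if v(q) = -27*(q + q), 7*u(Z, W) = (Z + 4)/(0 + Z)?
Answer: -1/18 ≈ -0.055556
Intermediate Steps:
u(Z, W) = (4 + Z)/(7*Z) (u(Z, W) = ((Z + 4)/(0 + Z))/7 = ((4 + Z)/Z)/7 = (4 + Z)/(7*Z))
v(q) = -54*q
1/v(u(3, 11)) = 1/(-54*(4 + 3)/(7*3)) = 1/(-54*7/(7*3)) = 1/(-54*⅓) = 1/(-18) = -1/18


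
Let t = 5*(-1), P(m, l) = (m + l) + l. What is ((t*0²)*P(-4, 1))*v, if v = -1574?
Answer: 0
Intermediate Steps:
P(m, l) = m + 2*l (P(m, l) = (l + m) + l = m + 2*l)
t = -5
((t*0²)*P(-4, 1))*v = ((-5*0²)*(-4 + 2*1))*(-1574) = ((-5*0)*(-4 + 2))*(-1574) = (0*(-2))*(-1574) = 0*(-1574) = 0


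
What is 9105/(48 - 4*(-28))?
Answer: 1821/32 ≈ 56.906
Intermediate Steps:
9105/(48 - 4*(-28)) = 9105/(48 + 112) = 9105/160 = 9105*(1/160) = 1821/32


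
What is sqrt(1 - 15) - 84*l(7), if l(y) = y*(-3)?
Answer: 1764 + I*sqrt(14) ≈ 1764.0 + 3.7417*I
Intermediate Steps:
l(y) = -3*y
sqrt(1 - 15) - 84*l(7) = sqrt(1 - 15) - (-252)*7 = sqrt(-14) - 84*(-21) = I*sqrt(14) + 1764 = 1764 + I*sqrt(14)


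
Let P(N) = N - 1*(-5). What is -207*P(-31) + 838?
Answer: 6220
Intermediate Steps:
P(N) = 5 + N (P(N) = N + 5 = 5 + N)
-207*P(-31) + 838 = -207*(5 - 31) + 838 = -207*(-26) + 838 = 5382 + 838 = 6220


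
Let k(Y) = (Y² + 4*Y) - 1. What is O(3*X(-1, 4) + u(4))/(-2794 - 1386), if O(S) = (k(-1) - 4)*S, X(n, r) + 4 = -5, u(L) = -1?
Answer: -56/1045 ≈ -0.053589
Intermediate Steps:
k(Y) = -1 + Y² + 4*Y
X(n, r) = -9 (X(n, r) = -4 - 5 = -9)
O(S) = -8*S (O(S) = ((-1 + (-1)² + 4*(-1)) - 4)*S = ((-1 + 1 - 4) - 4)*S = (-4 - 4)*S = -8*S)
O(3*X(-1, 4) + u(4))/(-2794 - 1386) = (-8*(3*(-9) - 1))/(-2794 - 1386) = -8*(-27 - 1)/(-4180) = -8*(-28)*(-1/4180) = 224*(-1/4180) = -56/1045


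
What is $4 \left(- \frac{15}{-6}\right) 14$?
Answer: $140$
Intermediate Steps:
$4 \left(- \frac{15}{-6}\right) 14 = 4 \left(\left(-15\right) \left(- \frac{1}{6}\right)\right) 14 = 4 \cdot \frac{5}{2} \cdot 14 = 10 \cdot 14 = 140$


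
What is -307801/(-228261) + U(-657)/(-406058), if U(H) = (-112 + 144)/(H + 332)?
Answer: 20310075651601/15061670834925 ≈ 1.3485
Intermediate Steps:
U(H) = 32/(332 + H)
-307801/(-228261) + U(-657)/(-406058) = -307801/(-228261) + (32/(332 - 657))/(-406058) = -307801*(-1/228261) + (32/(-325))*(-1/406058) = 307801/228261 + (32*(-1/325))*(-1/406058) = 307801/228261 - 32/325*(-1/406058) = 307801/228261 + 16/65984425 = 20310075651601/15061670834925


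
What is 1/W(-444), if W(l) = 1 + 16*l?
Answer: -1/7103 ≈ -0.00014079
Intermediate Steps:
1/W(-444) = 1/(1 + 16*(-444)) = 1/(1 - 7104) = 1/(-7103) = -1/7103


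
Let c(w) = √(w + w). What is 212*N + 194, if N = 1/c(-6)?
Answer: 194 - 106*I*√3/3 ≈ 194.0 - 61.199*I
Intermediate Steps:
c(w) = √2*√w (c(w) = √(2*w) = √2*√w)
N = -I*√3/6 (N = 1/(√2*√(-6)) = 1/(√2*(I*√6)) = 1/(2*I*√3) = -I*√3/6 ≈ -0.28868*I)
212*N + 194 = 212*(-I*√3/6) + 194 = -106*I*√3/3 + 194 = 194 - 106*I*√3/3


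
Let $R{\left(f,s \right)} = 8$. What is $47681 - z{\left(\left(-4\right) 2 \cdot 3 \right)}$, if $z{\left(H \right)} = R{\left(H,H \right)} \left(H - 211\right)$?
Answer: $49561$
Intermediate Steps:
$z{\left(H \right)} = -1688 + 8 H$ ($z{\left(H \right)} = 8 \left(H - 211\right) = 8 \left(-211 + H\right) = -1688 + 8 H$)
$47681 - z{\left(\left(-4\right) 2 \cdot 3 \right)} = 47681 - \left(-1688 + 8 \left(-4\right) 2 \cdot 3\right) = 47681 - \left(-1688 + 8 \left(\left(-8\right) 3\right)\right) = 47681 - \left(-1688 + 8 \left(-24\right)\right) = 47681 - \left(-1688 - 192\right) = 47681 - -1880 = 47681 + 1880 = 49561$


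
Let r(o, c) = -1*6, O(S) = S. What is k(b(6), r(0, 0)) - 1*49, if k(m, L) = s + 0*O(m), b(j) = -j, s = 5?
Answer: -44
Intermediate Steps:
r(o, c) = -6
k(m, L) = 5 (k(m, L) = 5 + 0*m = 5 + 0 = 5)
k(b(6), r(0, 0)) - 1*49 = 5 - 1*49 = 5 - 49 = -44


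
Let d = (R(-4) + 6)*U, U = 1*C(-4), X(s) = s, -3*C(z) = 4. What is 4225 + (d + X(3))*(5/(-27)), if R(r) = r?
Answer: 342220/81 ≈ 4224.9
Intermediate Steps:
C(z) = -4/3 (C(z) = -1/3*4 = -4/3)
U = -4/3 (U = 1*(-4/3) = -4/3 ≈ -1.3333)
d = -8/3 (d = (-4 + 6)*(-4/3) = 2*(-4/3) = -8/3 ≈ -2.6667)
4225 + (d + X(3))*(5/(-27)) = 4225 + (-8/3 + 3)*(5/(-27)) = 4225 + (5*(-1/27))/3 = 4225 + (1/3)*(-5/27) = 4225 - 5/81 = 342220/81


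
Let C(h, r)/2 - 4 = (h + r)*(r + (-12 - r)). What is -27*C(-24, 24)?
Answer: -216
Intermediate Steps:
C(h, r) = 8 - 24*h - 24*r (C(h, r) = 8 + 2*((h + r)*(r + (-12 - r))) = 8 + 2*((h + r)*(-12)) = 8 + 2*(-12*h - 12*r) = 8 + (-24*h - 24*r) = 8 - 24*h - 24*r)
-27*C(-24, 24) = -27*(8 - 24*(-24) - 24*24) = -27*(8 + 576 - 576) = -27*8 = -216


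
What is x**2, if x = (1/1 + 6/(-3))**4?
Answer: 1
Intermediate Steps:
x = 1 (x = (1*1 + 6*(-1/3))**4 = (1 - 2)**4 = (-1)**4 = 1)
x**2 = 1**2 = 1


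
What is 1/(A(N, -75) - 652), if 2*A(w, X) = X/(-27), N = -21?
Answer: -18/11711 ≈ -0.0015370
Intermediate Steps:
A(w, X) = -X/54 (A(w, X) = (X/(-27))/2 = (X*(-1/27))/2 = (-X/27)/2 = -X/54)
1/(A(N, -75) - 652) = 1/(-1/54*(-75) - 652) = 1/(25/18 - 652) = 1/(-11711/18) = -18/11711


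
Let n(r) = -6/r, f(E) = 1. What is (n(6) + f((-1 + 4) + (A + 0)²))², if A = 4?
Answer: 0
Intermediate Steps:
(n(6) + f((-1 + 4) + (A + 0)²))² = (-6/6 + 1)² = (-6*⅙ + 1)² = (-1 + 1)² = 0² = 0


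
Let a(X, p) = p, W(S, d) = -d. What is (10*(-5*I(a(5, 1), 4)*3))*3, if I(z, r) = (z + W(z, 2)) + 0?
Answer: 450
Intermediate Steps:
I(z, r) = -2 + z (I(z, r) = (z - 1*2) + 0 = (z - 2) + 0 = (-2 + z) + 0 = -2 + z)
(10*(-5*I(a(5, 1), 4)*3))*3 = (10*(-5*(-2 + 1)*3))*3 = (10*(-5*(-1)*3))*3 = (10*(5*3))*3 = (10*15)*3 = 150*3 = 450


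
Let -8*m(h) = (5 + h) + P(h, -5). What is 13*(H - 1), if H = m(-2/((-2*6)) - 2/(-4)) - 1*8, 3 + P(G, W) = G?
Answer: -1469/12 ≈ -122.42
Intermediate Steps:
P(G, W) = -3 + G
m(h) = -¼ - h/4 (m(h) = -((5 + h) + (-3 + h))/8 = -(2 + 2*h)/8 = -¼ - h/4)
H = -101/12 (H = (-¼ - (-2/((-2*6)) - 2/(-4))/4) - 1*8 = (-¼ - (-2/(-12) - 2*(-¼))/4) - 8 = (-¼ - (-2*(-1/12) + ½)/4) - 8 = (-¼ - (⅙ + ½)/4) - 8 = (-¼ - ¼*⅔) - 8 = (-¼ - ⅙) - 8 = -5/12 - 8 = -101/12 ≈ -8.4167)
13*(H - 1) = 13*(-101/12 - 1) = 13*(-113/12) = -1469/12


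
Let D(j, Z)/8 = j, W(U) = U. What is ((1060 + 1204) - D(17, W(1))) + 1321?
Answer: 3449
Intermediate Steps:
D(j, Z) = 8*j
((1060 + 1204) - D(17, W(1))) + 1321 = ((1060 + 1204) - 8*17) + 1321 = (2264 - 1*136) + 1321 = (2264 - 136) + 1321 = 2128 + 1321 = 3449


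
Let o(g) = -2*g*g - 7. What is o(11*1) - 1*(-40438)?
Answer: 40189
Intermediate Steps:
o(g) = -7 - 2*g² (o(g) = -2*g² - 7 = -7 - 2*g²)
o(11*1) - 1*(-40438) = (-7 - 2*(11*1)²) - 1*(-40438) = (-7 - 2*11²) + 40438 = (-7 - 2*121) + 40438 = (-7 - 242) + 40438 = -249 + 40438 = 40189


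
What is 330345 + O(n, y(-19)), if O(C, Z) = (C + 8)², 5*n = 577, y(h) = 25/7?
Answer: 8639314/25 ≈ 3.4557e+5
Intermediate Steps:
y(h) = 25/7 (y(h) = 25*(⅐) = 25/7)
n = 577/5 (n = (⅕)*577 = 577/5 ≈ 115.40)
O(C, Z) = (8 + C)²
330345 + O(n, y(-19)) = 330345 + (8 + 577/5)² = 330345 + (617/5)² = 330345 + 380689/25 = 8639314/25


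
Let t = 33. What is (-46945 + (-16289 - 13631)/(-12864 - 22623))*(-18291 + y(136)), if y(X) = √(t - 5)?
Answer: 10157036777615/11829 - 3331814590*√7/35487 ≈ 8.5841e+8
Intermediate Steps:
y(X) = 2*√7 (y(X) = √(33 - 5) = √28 = 2*√7)
(-46945 + (-16289 - 13631)/(-12864 - 22623))*(-18291 + y(136)) = (-46945 + (-16289 - 13631)/(-12864 - 22623))*(-18291 + 2*√7) = (-46945 - 29920/(-35487))*(-18291 + 2*√7) = (-46945 - 29920*(-1/35487))*(-18291 + 2*√7) = (-46945 + 29920/35487)*(-18291 + 2*√7) = -1665907295*(-18291 + 2*√7)/35487 = 10157036777615/11829 - 3331814590*√7/35487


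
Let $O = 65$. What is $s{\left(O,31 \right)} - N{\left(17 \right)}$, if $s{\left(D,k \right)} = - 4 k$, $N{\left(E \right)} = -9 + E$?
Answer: $-132$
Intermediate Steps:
$s{\left(O,31 \right)} - N{\left(17 \right)} = \left(-4\right) 31 - \left(-9 + 17\right) = -124 - 8 = -132$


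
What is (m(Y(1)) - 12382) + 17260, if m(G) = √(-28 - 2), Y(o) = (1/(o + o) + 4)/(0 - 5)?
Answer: 4878 + I*√30 ≈ 4878.0 + 5.4772*I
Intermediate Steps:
Y(o) = -⅘ - 1/(10*o) (Y(o) = (1/(2*o) + 4)/(-5) = (1/(2*o) + 4)*(-⅕) = (4 + 1/(2*o))*(-⅕) = -⅘ - 1/(10*o))
m(G) = I*√30 (m(G) = √(-30) = I*√30)
(m(Y(1)) - 12382) + 17260 = (I*√30 - 12382) + 17260 = (-12382 + I*√30) + 17260 = 4878 + I*√30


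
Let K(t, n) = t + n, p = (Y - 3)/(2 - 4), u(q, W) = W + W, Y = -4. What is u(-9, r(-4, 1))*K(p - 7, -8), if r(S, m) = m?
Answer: -23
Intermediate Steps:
u(q, W) = 2*W
p = 7/2 (p = (-4 - 3)/(2 - 4) = -7/(-2) = -7*(-1/2) = 7/2 ≈ 3.5000)
K(t, n) = n + t
u(-9, r(-4, 1))*K(p - 7, -8) = (2*1)*(-8 + (7/2 - 7)) = 2*(-8 - 7/2) = 2*(-23/2) = -23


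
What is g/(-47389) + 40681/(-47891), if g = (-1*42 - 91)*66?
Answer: -1507444711/2269506599 ≈ -0.66422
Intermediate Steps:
g = -8778 (g = (-42 - 91)*66 = -133*66 = -8778)
g/(-47389) + 40681/(-47891) = -8778/(-47389) + 40681/(-47891) = -8778*(-1/47389) + 40681*(-1/47891) = 8778/47389 - 40681/47891 = -1507444711/2269506599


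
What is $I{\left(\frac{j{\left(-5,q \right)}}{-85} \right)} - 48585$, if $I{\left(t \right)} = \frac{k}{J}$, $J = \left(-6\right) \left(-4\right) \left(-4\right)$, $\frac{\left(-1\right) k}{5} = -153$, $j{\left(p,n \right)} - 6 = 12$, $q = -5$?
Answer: $- \frac{1554975}{32} \approx -48593.0$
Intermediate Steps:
$j{\left(p,n \right)} = 18$ ($j{\left(p,n \right)} = 6 + 12 = 18$)
$k = 765$ ($k = \left(-5\right) \left(-153\right) = 765$)
$J = -96$ ($J = 24 \left(-4\right) = -96$)
$I{\left(t \right)} = - \frac{255}{32}$ ($I{\left(t \right)} = \frac{765}{-96} = 765 \left(- \frac{1}{96}\right) = - \frac{255}{32}$)
$I{\left(\frac{j{\left(-5,q \right)}}{-85} \right)} - 48585 = - \frac{255}{32} - 48585 = - \frac{1554975}{32}$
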